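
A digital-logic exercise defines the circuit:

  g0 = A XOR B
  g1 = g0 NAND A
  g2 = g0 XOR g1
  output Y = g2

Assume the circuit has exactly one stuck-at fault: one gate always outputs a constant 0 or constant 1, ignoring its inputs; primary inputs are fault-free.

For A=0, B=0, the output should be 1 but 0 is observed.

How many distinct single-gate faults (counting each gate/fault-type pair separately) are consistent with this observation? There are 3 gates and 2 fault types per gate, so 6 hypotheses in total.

Fault-free: g0=0, g1=1, g2=1 → 1. Observed 0.
  g0 stuck-at-0: output 1 ✗
  g0 stuck-at-1: output 0 ✓
  g1 stuck-at-0: output 0 ✓
  g1 stuck-at-1: output 1 ✗
  g2 stuck-at-0: output 0 ✓
  g2 stuck-at-1: output 1 ✗
Consistent faults: {g0 stuck-at-1, g1 stuck-at-0, g2 stuck-at-0} — 3 in all.

3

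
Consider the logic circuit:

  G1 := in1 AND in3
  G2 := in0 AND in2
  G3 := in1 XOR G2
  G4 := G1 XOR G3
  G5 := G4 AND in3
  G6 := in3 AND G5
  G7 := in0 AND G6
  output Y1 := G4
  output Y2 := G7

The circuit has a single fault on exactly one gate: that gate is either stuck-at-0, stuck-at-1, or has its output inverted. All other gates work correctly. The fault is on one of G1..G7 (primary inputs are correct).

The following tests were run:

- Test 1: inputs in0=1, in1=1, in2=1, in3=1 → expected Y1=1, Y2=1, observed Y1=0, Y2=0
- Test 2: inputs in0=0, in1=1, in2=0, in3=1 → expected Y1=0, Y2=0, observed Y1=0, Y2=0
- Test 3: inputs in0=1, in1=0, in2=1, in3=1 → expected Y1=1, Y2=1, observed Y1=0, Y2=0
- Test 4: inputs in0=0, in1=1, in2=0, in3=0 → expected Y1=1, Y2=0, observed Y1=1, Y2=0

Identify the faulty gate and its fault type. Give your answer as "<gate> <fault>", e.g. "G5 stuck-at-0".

Fault-free values for test 1 (in0=1, in1=1, in2=1, in3=1): G1=1, G2=1, G3=0, G4=1, G5=1, G6=1, G7=1, giving Y1=1, Y2=1. Observed Y1=0, Y2=0.
Test 1: faults giving observed Y1=0, Y2=0 are {G1 stuck-at-0, G1 inverted output, G2 stuck-at-0, G2 inverted output, G3 stuck-at-1, G3 inverted output, G4 stuck-at-0, G4 inverted output}.
Test 2 (in0=0, in1=1, in2=0, in3=1): fault-free G1=1, G2=0, G3=1, G4=0, G5=0, G6=0, G7=0 → Y1=0, Y2=0; observed Y1=0, Y2=0. Eliminates G1 stuck-at-0, G1 inverted output, G2 inverted output, G3 inverted output, G4 inverted output.
Test 3 (in0=1, in1=0, in2=1, in3=1): fault-free G1=0, G2=1, G3=1, G4=1, G5=1, G6=1, G7=1 → Y1=1, Y2=1; observed Y1=0, Y2=0. Eliminates G3 stuck-at-1.
Test 4 (in0=0, in1=1, in2=0, in3=0): fault-free G1=0, G2=0, G3=1, G4=1, G5=0, G6=0, G7=0 → Y1=1, Y2=0; observed Y1=1, Y2=0. Eliminates G4 stuck-at-0.
Only G2 stuck-at-0 is consistent with every test.

G2 stuck-at-0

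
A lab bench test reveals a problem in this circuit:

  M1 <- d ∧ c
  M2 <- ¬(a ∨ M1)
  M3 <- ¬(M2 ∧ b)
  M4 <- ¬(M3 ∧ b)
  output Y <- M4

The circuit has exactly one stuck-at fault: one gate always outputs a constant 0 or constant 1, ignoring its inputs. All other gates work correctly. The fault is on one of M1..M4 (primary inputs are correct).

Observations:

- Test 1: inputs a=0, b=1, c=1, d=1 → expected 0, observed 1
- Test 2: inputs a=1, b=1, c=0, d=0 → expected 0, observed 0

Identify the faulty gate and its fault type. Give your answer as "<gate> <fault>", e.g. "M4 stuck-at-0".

Fault-free values for test 1 (a=0, b=1, c=1, d=1): M1=1, M2=0, M3=1, M4=0, giving Y=0. Observed 1.
Test 1: faults giving observed 1 are {M1 stuck-at-0, M2 stuck-at-1, M3 stuck-at-0, M4 stuck-at-1}.
Test 2 (a=1, b=1, c=0, d=0): fault-free M1=0, M2=0, M3=1, M4=0 → 0; observed 0. Eliminates M2 stuck-at-1, M3 stuck-at-0, M4 stuck-at-1.
Only M1 stuck-at-0 is consistent with every test.

M1 stuck-at-0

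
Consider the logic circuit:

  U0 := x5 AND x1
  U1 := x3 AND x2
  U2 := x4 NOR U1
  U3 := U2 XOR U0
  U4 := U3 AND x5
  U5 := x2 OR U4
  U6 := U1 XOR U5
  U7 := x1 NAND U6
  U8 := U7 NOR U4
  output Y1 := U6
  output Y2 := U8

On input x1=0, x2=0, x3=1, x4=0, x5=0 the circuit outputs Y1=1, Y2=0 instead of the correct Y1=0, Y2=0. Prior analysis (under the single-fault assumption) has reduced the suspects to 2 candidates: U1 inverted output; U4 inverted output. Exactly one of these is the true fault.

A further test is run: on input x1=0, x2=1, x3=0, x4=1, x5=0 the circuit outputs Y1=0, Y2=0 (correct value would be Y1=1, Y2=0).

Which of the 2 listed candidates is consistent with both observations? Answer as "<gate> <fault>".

U1 inverted output

Evaluate each candidate on input x1=0, x2=1, x3=0, x4=1, x5=0:
  U1 inverted output: U0=0, U1=1 [inverted output], U2=0, U3=0, U4=0, U5=1, U6=0, U7=1, U8=0 → Y1=0, Y2=0 — matches
  U4 inverted output: U0=0, U1=0, U2=0, U3=0, U4=1 [inverted output], U5=1, U6=1, U7=1, U8=0 → Y1=1, Y2=0 — eliminated
Only U1 inverted output reproduces the observed Y1=0, Y2=0.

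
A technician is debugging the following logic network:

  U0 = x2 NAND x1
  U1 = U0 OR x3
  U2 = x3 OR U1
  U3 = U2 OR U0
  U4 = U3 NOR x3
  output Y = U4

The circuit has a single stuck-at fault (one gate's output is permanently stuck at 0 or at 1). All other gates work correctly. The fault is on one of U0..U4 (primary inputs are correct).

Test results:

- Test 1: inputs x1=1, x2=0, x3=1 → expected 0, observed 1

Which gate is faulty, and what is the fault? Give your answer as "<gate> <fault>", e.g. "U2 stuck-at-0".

U4 stuck-at-1

Fault-free values for test 1 (x1=1, x2=0, x3=1): U0=1, U1=1, U2=1, U3=1, U4=0, giving Y=0. Observed 1.
Test 1: faults giving observed 1 are {U4 stuck-at-1}.
Only U4 stuck-at-1 is consistent with every test.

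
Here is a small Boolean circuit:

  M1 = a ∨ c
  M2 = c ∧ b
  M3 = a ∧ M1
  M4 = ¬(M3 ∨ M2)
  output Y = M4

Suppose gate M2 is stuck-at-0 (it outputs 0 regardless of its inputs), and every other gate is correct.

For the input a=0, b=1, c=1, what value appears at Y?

Propagate with M2 forced: M1=1, M2=0 [stuck-at-0], M3=0, M4=1.
So Y = 1. (Without the fault it would be 0.)

1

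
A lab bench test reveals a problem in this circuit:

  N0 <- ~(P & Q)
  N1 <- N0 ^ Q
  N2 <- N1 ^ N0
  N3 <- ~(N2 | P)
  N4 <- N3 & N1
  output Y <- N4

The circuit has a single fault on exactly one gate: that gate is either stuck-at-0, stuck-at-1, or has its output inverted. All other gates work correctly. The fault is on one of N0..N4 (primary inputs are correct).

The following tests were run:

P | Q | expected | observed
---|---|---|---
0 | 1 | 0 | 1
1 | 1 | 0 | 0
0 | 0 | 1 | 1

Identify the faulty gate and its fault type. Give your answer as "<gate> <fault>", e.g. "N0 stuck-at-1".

N1 stuck-at-1

Fault-free values for test 1 (P=0, Q=1): N0=1, N1=0, N2=1, N3=0, N4=0, giving Y=0. Observed 1.
Test 1: faults giving observed 1 are {N1 stuck-at-1, N1 inverted output, N4 stuck-at-1, N4 inverted output}.
Test 2 (P=1, Q=1): fault-free N0=0, N1=1, N2=1, N3=0, N4=0 → 0; observed 0. Eliminates N4 stuck-at-1, N4 inverted output.
Test 3 (P=0, Q=0): fault-free N0=1, N1=1, N2=0, N3=1, N4=1 → 1; observed 1. Eliminates N1 inverted output.
Only N1 stuck-at-1 is consistent with every test.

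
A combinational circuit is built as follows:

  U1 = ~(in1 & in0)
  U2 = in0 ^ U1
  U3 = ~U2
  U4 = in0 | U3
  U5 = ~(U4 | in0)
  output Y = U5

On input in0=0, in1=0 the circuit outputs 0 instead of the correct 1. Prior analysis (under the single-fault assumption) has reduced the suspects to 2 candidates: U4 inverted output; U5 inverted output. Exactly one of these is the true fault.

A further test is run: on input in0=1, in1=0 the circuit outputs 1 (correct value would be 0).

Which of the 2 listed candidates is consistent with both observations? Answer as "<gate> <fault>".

Evaluate each candidate on input in0=1, in1=0:
  U4 inverted output: U1=1, U2=0, U3=1, U4=0 [inverted output], U5=0 → 0 — eliminated
  U5 inverted output: U1=1, U2=0, U3=1, U4=1, U5=1 [inverted output] → 1 — matches
Only U5 inverted output reproduces the observed 1.

U5 inverted output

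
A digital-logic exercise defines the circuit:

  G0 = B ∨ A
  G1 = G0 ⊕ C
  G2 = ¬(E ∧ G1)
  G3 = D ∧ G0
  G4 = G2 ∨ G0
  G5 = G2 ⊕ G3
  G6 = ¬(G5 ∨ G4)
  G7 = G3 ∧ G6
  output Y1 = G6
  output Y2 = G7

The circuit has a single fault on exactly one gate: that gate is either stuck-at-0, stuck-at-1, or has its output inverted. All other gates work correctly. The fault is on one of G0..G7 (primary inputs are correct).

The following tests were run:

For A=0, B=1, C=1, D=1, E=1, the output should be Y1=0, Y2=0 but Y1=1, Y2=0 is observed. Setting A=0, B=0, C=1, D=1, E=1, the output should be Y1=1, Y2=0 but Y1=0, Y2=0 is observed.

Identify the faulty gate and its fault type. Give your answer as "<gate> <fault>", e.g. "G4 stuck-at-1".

Fault-free values for test 1 (A=0, B=1, C=1, D=1, E=1): G0=1, G1=0, G2=1, G3=1, G4=1, G5=0, G6=0, G7=0, giving Y1=0, Y2=0. Observed Y1=1, Y2=0.
Test 1: faults giving observed Y1=1, Y2=0 are {G0 stuck-at-0, G0 inverted output}.
Test 2 (A=0, B=0, C=1, D=1, E=1): fault-free G0=0, G1=1, G2=0, G3=0, G4=0, G5=0, G6=1, G7=0 → Y1=1, Y2=0; observed Y1=0, Y2=0. Eliminates G0 stuck-at-0.
Only G0 inverted output is consistent with every test.

G0 inverted output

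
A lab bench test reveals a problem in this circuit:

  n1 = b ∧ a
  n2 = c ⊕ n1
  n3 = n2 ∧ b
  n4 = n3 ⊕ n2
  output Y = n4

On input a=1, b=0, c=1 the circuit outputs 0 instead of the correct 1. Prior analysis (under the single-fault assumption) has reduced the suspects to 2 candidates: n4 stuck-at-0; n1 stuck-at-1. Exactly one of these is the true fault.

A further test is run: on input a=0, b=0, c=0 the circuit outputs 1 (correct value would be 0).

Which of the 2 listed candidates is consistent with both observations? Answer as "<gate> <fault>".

n1 stuck-at-1

Evaluate each candidate on input a=0, b=0, c=0:
  n4 stuck-at-0: n1=0, n2=0, n3=0, n4=0 [stuck-at-0] → 0 — eliminated
  n1 stuck-at-1: n1=1 [stuck-at-1], n2=1, n3=0, n4=1 → 1 — matches
Only n1 stuck-at-1 reproduces the observed 1.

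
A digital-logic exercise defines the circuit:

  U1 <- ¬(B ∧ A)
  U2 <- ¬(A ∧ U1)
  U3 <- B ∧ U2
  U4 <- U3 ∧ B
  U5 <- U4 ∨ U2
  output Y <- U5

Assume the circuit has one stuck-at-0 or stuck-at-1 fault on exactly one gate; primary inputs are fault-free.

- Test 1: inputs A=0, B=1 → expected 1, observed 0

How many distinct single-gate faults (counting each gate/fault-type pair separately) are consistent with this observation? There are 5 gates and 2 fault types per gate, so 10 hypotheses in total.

2

Fault-free: U1=1, U2=1, U3=1, U4=1, U5=1 → 1. Observed 0.
  U1 stuck-at-0: output 1 ✗
  U1 stuck-at-1: output 1 ✗
  U2 stuck-at-0: output 0 ✓
  U2 stuck-at-1: output 1 ✗
  U3 stuck-at-0: output 1 ✗
  U3 stuck-at-1: output 1 ✗
  U4 stuck-at-0: output 1 ✗
  U4 stuck-at-1: output 1 ✗
  U5 stuck-at-0: output 0 ✓
  U5 stuck-at-1: output 1 ✗
Consistent faults: {U2 stuck-at-0, U5 stuck-at-0} — 2 in all.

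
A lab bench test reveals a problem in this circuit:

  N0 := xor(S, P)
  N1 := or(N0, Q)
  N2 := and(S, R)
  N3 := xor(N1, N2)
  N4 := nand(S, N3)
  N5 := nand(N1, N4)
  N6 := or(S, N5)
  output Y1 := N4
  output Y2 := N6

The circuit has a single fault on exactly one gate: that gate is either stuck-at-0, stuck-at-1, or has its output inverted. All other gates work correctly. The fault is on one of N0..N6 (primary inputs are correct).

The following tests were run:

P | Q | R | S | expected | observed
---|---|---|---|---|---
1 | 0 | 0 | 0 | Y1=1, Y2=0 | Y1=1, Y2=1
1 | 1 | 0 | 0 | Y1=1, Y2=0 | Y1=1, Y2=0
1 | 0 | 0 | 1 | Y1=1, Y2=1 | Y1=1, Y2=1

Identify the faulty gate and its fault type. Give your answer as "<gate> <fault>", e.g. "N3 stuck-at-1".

Fault-free values for test 1 (P=1, Q=0, R=0, S=0): N0=1, N1=1, N2=0, N3=1, N4=1, N5=0, N6=0, giving Y1=1, Y2=0. Observed Y1=1, Y2=1.
Test 1: faults giving observed Y1=1, Y2=1 are {N0 stuck-at-0, N0 inverted output, N1 stuck-at-0, N1 inverted output, N5 stuck-at-1, N5 inverted output, N6 stuck-at-1, N6 inverted output}.
Test 2 (P=1, Q=1, R=0, S=0): fault-free N0=1, N1=1, N2=0, N3=1, N4=1, N5=0, N6=0 → Y1=1, Y2=0; observed Y1=1, Y2=0. Eliminates N1 stuck-at-0, N1 inverted output, N5 stuck-at-1, N5 inverted output, N6 stuck-at-1, N6 inverted output.
Test 3 (P=1, Q=0, R=0, S=1): fault-free N0=0, N1=0, N2=0, N3=0, N4=1, N5=1, N6=1 → Y1=1, Y2=1; observed Y1=1, Y2=1. Eliminates N0 inverted output.
Only N0 stuck-at-0 is consistent with every test.

N0 stuck-at-0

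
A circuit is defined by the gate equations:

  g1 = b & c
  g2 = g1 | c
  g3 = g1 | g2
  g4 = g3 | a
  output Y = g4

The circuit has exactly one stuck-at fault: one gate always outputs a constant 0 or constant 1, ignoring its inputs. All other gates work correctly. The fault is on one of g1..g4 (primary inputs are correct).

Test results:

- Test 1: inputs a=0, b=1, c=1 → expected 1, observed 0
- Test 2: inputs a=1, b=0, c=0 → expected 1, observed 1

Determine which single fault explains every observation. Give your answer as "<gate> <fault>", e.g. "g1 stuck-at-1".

Fault-free values for test 1 (a=0, b=1, c=1): g1=1, g2=1, g3=1, g4=1, giving Y=1. Observed 0.
Test 1: faults giving observed 0 are {g3 stuck-at-0, g4 stuck-at-0}.
Test 2 (a=1, b=0, c=0): fault-free g1=0, g2=0, g3=0, g4=1 → 1; observed 1. Eliminates g4 stuck-at-0.
Only g3 stuck-at-0 is consistent with every test.

g3 stuck-at-0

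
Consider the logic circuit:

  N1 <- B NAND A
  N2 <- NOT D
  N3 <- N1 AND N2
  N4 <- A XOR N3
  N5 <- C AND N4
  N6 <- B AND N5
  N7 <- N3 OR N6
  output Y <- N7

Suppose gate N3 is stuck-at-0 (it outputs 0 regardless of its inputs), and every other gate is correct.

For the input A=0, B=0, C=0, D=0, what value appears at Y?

Propagate with N3 forced: N1=1, N2=1, N3=0 [stuck-at-0], N4=0, N5=0, N6=0, N7=0.
So Y = 0. (Without the fault it would be 1.)

0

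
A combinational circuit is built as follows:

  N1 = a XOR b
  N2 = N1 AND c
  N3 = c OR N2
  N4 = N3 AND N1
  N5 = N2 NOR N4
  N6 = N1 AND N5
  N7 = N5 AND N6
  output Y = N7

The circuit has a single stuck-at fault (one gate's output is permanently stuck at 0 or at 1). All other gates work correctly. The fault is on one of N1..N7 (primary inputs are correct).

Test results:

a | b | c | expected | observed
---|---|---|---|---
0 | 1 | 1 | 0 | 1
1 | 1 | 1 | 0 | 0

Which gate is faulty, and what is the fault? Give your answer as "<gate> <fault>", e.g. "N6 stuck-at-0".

N5 stuck-at-1

Fault-free values for test 1 (a=0, b=1, c=1): N1=1, N2=1, N3=1, N4=1, N5=0, N6=0, N7=0, giving Y=0. Observed 1.
Test 1: faults giving observed 1 are {N5 stuck-at-1, N7 stuck-at-1}.
Test 2 (a=1, b=1, c=1): fault-free N1=0, N2=0, N3=1, N4=0, N5=1, N6=0, N7=0 → 0; observed 0. Eliminates N7 stuck-at-1.
Only N5 stuck-at-1 is consistent with every test.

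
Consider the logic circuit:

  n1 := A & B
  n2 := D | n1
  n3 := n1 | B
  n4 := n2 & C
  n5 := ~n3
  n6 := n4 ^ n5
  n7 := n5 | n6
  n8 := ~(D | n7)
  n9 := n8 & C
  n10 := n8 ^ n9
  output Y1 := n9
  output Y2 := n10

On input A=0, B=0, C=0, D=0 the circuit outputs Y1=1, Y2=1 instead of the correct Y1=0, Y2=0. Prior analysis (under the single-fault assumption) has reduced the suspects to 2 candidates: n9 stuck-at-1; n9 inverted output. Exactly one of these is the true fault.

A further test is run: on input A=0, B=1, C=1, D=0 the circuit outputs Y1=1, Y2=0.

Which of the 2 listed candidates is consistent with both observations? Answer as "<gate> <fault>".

n9 stuck-at-1

Evaluate each candidate on input A=0, B=1, C=1, D=0:
  n9 stuck-at-1: n1=0, n2=0, n3=1, n4=0, n5=0, n6=0, n7=0, n8=1, n9=1 [stuck-at-1], n10=0 → Y1=1, Y2=0 — matches
  n9 inverted output: n1=0, n2=0, n3=1, n4=0, n5=0, n6=0, n7=0, n8=1, n9=0 [inverted output], n10=1 → Y1=0, Y2=1 — eliminated
Only n9 stuck-at-1 reproduces the observed Y1=1, Y2=0.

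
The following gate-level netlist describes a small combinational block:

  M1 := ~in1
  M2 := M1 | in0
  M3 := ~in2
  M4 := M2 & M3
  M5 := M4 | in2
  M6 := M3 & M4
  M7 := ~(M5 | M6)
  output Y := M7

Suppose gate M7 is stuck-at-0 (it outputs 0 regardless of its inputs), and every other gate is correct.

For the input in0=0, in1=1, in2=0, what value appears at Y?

Propagate with M7 forced: M1=0, M2=0, M3=1, M4=0, M5=0, M6=0, M7=0 [stuck-at-0].
So Y = 0. (Without the fault it would be 1.)

0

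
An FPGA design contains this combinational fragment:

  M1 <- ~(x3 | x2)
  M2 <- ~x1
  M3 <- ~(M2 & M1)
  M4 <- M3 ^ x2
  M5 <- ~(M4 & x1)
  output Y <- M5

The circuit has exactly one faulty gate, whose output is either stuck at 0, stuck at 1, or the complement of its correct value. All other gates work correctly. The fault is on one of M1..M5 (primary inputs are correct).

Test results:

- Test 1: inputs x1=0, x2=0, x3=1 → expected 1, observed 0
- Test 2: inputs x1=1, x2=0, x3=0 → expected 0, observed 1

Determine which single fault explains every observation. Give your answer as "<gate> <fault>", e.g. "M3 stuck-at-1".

M5 inverted output

Fault-free values for test 1 (x1=0, x2=0, x3=1): M1=0, M2=1, M3=1, M4=1, M5=1, giving Y=1. Observed 0.
Test 1: faults giving observed 0 are {M5 stuck-at-0, M5 inverted output}.
Test 2 (x1=1, x2=0, x3=0): fault-free M1=1, M2=0, M3=1, M4=1, M5=0 → 0; observed 1. Eliminates M5 stuck-at-0.
Only M5 inverted output is consistent with every test.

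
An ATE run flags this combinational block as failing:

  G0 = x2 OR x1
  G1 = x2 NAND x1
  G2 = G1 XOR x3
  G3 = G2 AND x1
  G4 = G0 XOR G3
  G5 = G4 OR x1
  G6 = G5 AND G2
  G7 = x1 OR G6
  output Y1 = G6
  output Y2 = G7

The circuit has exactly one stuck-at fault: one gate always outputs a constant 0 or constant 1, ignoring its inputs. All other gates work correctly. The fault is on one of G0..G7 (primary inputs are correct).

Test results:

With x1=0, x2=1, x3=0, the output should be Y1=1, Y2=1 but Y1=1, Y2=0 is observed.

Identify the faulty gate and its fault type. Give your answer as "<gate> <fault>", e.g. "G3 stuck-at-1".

G7 stuck-at-0

Fault-free values for test 1 (x1=0, x2=1, x3=0): G0=1, G1=1, G2=1, G3=0, G4=1, G5=1, G6=1, G7=1, giving Y1=1, Y2=1. Observed Y1=1, Y2=0.
Test 1: faults giving observed Y1=1, Y2=0 are {G7 stuck-at-0}.
Only G7 stuck-at-0 is consistent with every test.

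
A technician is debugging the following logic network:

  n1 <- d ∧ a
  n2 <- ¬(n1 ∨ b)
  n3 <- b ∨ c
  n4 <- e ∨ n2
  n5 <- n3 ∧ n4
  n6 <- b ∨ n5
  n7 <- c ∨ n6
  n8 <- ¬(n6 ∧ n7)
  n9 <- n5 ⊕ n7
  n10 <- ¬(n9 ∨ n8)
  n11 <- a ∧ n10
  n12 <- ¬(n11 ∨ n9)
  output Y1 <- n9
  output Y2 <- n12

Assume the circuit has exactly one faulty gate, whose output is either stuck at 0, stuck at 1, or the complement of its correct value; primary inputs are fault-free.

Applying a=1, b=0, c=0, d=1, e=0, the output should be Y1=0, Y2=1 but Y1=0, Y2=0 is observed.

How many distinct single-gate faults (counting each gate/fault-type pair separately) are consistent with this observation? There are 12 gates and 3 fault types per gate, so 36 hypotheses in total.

10

Fault-free: n1=1, n2=0, n3=0, n4=0, n5=0, n6=0, n7=0, n8=1, n9=0, n10=0, n11=0, n12=1 → Y1=0, Y2=1. Observed Y1=0, Y2=0.
  n1: none of the 3 fault types match ✗
  n2: none of the 3 fault types match ✗
  n3: none of the 3 fault types match ✗
  n4: none of the 3 fault types match ✗
  n5: stuck-at-1, inverted output ✓; others ✗
  n6: none of the 3 fault types match ✗
  n7: none of the 3 fault types match ✗
  n8: stuck-at-0, inverted output ✓; others ✗
  n9: none of the 3 fault types match ✗
  n10: stuck-at-1, inverted output ✓; others ✗
  n11: stuck-at-1, inverted output ✓; others ✗
  n12: stuck-at-0, inverted output ✓; others ✗
Consistent faults: {n5 stuck-at-1, n5 inverted output, n8 stuck-at-0, n8 inverted output, n10 stuck-at-1, n10 inverted output, n11 stuck-at-1, n11 inverted output, n12 stuck-at-0, n12 inverted output} — 10 in all.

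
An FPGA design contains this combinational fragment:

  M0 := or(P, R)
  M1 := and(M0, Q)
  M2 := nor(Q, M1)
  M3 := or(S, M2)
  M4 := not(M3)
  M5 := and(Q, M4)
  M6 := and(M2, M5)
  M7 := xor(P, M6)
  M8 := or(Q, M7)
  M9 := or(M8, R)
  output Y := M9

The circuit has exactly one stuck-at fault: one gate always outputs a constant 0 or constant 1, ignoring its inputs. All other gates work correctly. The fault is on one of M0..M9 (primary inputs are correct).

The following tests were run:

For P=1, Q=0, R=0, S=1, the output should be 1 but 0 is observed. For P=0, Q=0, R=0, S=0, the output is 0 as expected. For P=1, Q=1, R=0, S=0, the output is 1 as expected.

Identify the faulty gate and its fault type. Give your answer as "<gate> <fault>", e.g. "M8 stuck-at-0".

Fault-free values for test 1 (P=1, Q=0, R=0, S=1): M0=1, M1=0, M2=1, M3=1, M4=0, M5=0, M6=0, M7=1, M8=1, M9=1, giving Y=1. Observed 0.
Test 1: faults giving observed 0 are {M5 stuck-at-1, M6 stuck-at-1, M7 stuck-at-0, M8 stuck-at-0, M9 stuck-at-0}.
Test 2 (P=0, Q=0, R=0, S=0): fault-free M0=0, M1=0, M2=1, M3=1, M4=0, M5=0, M6=0, M7=0, M8=0, M9=0 → 0; observed 0. Eliminates M5 stuck-at-1, M6 stuck-at-1.
Test 3 (P=1, Q=1, R=0, S=0): fault-free M0=1, M1=1, M2=0, M3=0, M4=1, M5=1, M6=0, M7=1, M8=1, M9=1 → 1; observed 1. Eliminates M8 stuck-at-0, M9 stuck-at-0.
Only M7 stuck-at-0 is consistent with every test.

M7 stuck-at-0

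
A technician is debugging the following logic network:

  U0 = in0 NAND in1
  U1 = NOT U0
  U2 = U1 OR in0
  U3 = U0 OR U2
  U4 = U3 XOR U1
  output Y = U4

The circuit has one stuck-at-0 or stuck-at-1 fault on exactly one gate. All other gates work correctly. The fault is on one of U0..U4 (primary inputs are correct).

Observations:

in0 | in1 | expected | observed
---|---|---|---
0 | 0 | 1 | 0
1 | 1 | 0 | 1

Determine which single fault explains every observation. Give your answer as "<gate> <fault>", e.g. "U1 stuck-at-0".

U3 stuck-at-0

Fault-free values for test 1 (in0=0, in1=0): U0=1, U1=0, U2=0, U3=1, U4=1, giving Y=1. Observed 0.
Test 1: faults giving observed 0 are {U0 stuck-at-0, U1 stuck-at-1, U3 stuck-at-0, U4 stuck-at-0}.
Test 2 (in0=1, in1=1): fault-free U0=0, U1=1, U2=1, U3=1, U4=0 → 0; observed 1. Eliminates U0 stuck-at-0, U1 stuck-at-1, U4 stuck-at-0.
Only U3 stuck-at-0 is consistent with every test.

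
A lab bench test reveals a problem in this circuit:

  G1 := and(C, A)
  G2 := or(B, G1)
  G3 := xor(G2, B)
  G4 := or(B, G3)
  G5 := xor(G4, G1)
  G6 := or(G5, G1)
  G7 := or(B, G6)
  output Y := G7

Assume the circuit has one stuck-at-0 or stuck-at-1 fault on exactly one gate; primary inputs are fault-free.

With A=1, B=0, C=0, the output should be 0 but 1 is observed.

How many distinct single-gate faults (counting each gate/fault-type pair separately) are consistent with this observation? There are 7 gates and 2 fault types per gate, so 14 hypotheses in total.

7

Fault-free: G1=0, G2=0, G3=0, G4=0, G5=0, G6=0, G7=0 → 0. Observed 1.
  G1 stuck-at-0: output 0 ✗
  G1 stuck-at-1: output 1 ✓
  G2 stuck-at-0: output 0 ✗
  G2 stuck-at-1: output 1 ✓
  G3 stuck-at-0: output 0 ✗
  G3 stuck-at-1: output 1 ✓
  G4 stuck-at-0: output 0 ✗
  G4 stuck-at-1: output 1 ✓
  G5 stuck-at-0: output 0 ✗
  G5 stuck-at-1: output 1 ✓
  G6 stuck-at-0: output 0 ✗
  G6 stuck-at-1: output 1 ✓
  G7 stuck-at-0: output 0 ✗
  G7 stuck-at-1: output 1 ✓
Consistent faults: {G1 stuck-at-1, G2 stuck-at-1, G3 stuck-at-1, G4 stuck-at-1, G5 stuck-at-1, G6 stuck-at-1, G7 stuck-at-1} — 7 in all.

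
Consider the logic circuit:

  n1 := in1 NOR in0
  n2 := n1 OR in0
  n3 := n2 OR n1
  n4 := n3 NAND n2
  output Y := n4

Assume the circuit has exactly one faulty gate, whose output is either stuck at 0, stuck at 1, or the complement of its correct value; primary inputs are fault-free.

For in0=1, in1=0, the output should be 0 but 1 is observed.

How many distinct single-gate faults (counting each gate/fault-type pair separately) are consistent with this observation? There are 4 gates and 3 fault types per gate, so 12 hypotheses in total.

6

Fault-free: n1=0, n2=1, n3=1, n4=0 → 0. Observed 1.
  n1 stuck-at-0: output 0 ✗
  n1 stuck-at-1: output 0 ✗
  n1 inverted output: output 0 ✗
  n2 stuck-at-0: output 1 ✓
  n2 stuck-at-1: output 0 ✗
  n2 inverted output: output 1 ✓
  n3 stuck-at-0: output 1 ✓
  n3 stuck-at-1: output 0 ✗
  n3 inverted output: output 1 ✓
  n4 stuck-at-0: output 0 ✗
  n4 stuck-at-1: output 1 ✓
  n4 inverted output: output 1 ✓
Consistent faults: {n2 stuck-at-0, n2 inverted output, n3 stuck-at-0, n3 inverted output, n4 stuck-at-1, n4 inverted output} — 6 in all.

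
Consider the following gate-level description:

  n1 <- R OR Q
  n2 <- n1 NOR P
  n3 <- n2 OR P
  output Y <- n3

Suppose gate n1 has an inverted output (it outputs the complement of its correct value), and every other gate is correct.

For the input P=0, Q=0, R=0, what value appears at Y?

0

Propagate with n1 forced: n1=1 [inverted output], n2=0, n3=0.
So Y = 0. (Without the fault it would be 1.)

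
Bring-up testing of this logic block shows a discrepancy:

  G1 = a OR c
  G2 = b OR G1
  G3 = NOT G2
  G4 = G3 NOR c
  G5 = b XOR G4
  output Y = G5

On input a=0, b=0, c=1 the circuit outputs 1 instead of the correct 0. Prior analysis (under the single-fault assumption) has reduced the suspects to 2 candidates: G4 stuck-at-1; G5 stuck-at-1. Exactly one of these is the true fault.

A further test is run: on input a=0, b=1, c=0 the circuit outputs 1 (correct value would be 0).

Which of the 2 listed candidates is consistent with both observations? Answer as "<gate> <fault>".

Evaluate each candidate on input a=0, b=1, c=0:
  G4 stuck-at-1: G1=0, G2=1, G3=0, G4=1 [stuck-at-1], G5=0 → 0 — eliminated
  G5 stuck-at-1: G1=0, G2=1, G3=0, G4=1, G5=1 [stuck-at-1] → 1 — matches
Only G5 stuck-at-1 reproduces the observed 1.

G5 stuck-at-1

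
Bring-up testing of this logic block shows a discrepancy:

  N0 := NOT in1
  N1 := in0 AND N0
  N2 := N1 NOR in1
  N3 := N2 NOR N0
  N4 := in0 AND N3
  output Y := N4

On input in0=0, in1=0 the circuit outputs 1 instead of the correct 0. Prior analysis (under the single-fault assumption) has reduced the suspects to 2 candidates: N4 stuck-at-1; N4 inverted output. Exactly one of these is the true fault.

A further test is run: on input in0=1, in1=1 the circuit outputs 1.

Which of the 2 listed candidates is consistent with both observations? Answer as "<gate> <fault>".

Evaluate each candidate on input in0=1, in1=1:
  N4 stuck-at-1: N0=0, N1=0, N2=0, N3=1, N4=1 [stuck-at-1] → 1 — matches
  N4 inverted output: N0=0, N1=0, N2=0, N3=1, N4=0 [inverted output] → 0 — eliminated
Only N4 stuck-at-1 reproduces the observed 1.

N4 stuck-at-1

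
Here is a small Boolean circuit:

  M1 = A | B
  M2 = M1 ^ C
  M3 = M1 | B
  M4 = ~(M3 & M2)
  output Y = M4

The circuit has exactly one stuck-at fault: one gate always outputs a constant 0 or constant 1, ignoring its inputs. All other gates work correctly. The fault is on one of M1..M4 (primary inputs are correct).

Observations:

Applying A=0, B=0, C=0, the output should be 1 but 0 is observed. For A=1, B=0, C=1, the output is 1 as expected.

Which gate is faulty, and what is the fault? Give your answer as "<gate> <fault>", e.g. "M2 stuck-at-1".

Fault-free values for test 1 (A=0, B=0, C=0): M1=0, M2=0, M3=0, M4=1, giving Y=1. Observed 0.
Test 1: faults giving observed 0 are {M1 stuck-at-1, M4 stuck-at-0}.
Test 2 (A=1, B=0, C=1): fault-free M1=1, M2=0, M3=1, M4=1 → 1; observed 1. Eliminates M4 stuck-at-0.
Only M1 stuck-at-1 is consistent with every test.

M1 stuck-at-1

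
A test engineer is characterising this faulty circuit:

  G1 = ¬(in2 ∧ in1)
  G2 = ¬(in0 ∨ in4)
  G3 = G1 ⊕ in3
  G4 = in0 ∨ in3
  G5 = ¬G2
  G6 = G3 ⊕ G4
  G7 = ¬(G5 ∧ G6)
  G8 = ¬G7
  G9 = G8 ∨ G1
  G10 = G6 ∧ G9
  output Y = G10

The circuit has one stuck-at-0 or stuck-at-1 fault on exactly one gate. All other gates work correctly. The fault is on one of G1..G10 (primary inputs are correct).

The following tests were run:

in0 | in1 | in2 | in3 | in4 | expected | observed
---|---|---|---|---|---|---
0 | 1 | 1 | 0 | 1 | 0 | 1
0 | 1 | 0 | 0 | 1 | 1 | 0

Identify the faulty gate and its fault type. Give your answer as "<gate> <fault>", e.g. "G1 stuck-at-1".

G4 stuck-at-1

Fault-free values for test 1 (in0=0, in1=1, in2=1, in3=0, in4=1): G1=0, G2=0, G3=0, G4=0, G5=1, G6=0, G7=1, G8=0, G9=0, G10=0, giving Y=0. Observed 1.
Test 1: faults giving observed 1 are {G1 stuck-at-1, G3 stuck-at-1, G4 stuck-at-1, G6 stuck-at-1, G10 stuck-at-1}.
Test 2 (in0=0, in1=1, in2=0, in3=0, in4=1): fault-free G1=1, G2=0, G3=1, G4=0, G5=1, G6=1, G7=0, G8=1, G9=1, G10=1 → 1; observed 0. Eliminates G1 stuck-at-1, G3 stuck-at-1, G6 stuck-at-1, G10 stuck-at-1.
Only G4 stuck-at-1 is consistent with every test.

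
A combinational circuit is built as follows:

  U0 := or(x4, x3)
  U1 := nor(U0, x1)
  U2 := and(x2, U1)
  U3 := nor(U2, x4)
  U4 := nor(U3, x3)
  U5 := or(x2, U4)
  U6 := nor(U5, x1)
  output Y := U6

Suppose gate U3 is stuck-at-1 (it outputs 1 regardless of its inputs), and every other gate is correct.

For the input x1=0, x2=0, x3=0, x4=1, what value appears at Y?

1

Propagate with U3 forced: U0=1, U1=0, U2=0, U3=1 [stuck-at-1], U4=0, U5=0, U6=1.
So Y = 1. (Without the fault it would be 0.)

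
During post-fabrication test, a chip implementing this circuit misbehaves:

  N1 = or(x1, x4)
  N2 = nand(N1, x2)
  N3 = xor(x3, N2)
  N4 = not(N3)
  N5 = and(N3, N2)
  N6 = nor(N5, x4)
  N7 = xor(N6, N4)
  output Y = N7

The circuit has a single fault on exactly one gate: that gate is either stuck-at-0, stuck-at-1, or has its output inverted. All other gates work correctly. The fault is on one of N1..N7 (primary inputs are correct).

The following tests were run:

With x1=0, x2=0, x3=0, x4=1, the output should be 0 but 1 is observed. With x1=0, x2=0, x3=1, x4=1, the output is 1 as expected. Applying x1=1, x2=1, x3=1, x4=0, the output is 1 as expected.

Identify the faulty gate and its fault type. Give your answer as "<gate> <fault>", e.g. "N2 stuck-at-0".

N7 stuck-at-1

Fault-free values for test 1 (x1=0, x2=0, x3=0, x4=1): N1=1, N2=1, N3=1, N4=0, N5=1, N6=0, N7=0, giving Y=0. Observed 1.
Test 1: faults giving observed 1 are {N2 stuck-at-0, N2 inverted output, N3 stuck-at-0, N3 inverted output, N4 stuck-at-1, N4 inverted output, N6 stuck-at-1, N6 inverted output, N7 stuck-at-1, N7 inverted output}.
Test 2 (x1=0, x2=0, x3=1, x4=1): fault-free N1=1, N2=1, N3=0, N4=1, N5=0, N6=0, N7=1 → 1; observed 1. Eliminates N2 stuck-at-0, N2 inverted output, N3 inverted output, N4 inverted output, N6 stuck-at-1, N6 inverted output, N7 inverted output.
Test 3 (x1=1, x2=1, x3=1, x4=0): fault-free N1=1, N2=0, N3=1, N4=0, N5=0, N6=1, N7=1 → 1; observed 1. Eliminates N3 stuck-at-0, N4 stuck-at-1.
Only N7 stuck-at-1 is consistent with every test.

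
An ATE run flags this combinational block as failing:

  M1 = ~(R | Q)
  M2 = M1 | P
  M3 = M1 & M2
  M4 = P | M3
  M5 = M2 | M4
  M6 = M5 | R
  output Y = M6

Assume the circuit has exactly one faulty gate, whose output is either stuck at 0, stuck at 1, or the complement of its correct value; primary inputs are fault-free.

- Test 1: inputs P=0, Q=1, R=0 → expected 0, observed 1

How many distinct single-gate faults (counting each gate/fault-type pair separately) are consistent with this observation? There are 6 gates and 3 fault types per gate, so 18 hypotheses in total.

Fault-free: M1=0, M2=0, M3=0, M4=0, M5=0, M6=0 → 0. Observed 1.
  M1: stuck-at-1, inverted output ✓; others ✗
  M2: stuck-at-1, inverted output ✓; others ✗
  M3: stuck-at-1, inverted output ✓; others ✗
  M4: stuck-at-1, inverted output ✓; others ✗
  M5: stuck-at-1, inverted output ✓; others ✗
  M6: stuck-at-1, inverted output ✓; others ✗
Consistent faults: {M1 stuck-at-1, M1 inverted output, M2 stuck-at-1, M2 inverted output, M3 stuck-at-1, M3 inverted output, M4 stuck-at-1, M4 inverted output, M5 stuck-at-1, M5 inverted output, M6 stuck-at-1, M6 inverted output} — 12 in all.

12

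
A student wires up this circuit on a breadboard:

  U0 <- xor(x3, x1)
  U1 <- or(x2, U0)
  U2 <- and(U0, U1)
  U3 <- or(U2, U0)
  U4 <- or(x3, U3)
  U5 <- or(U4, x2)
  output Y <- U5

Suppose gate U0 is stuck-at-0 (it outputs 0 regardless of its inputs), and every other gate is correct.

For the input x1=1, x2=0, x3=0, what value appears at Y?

0

Propagate with U0 forced: U0=0 [stuck-at-0], U1=0, U2=0, U3=0, U4=0, U5=0.
So Y = 0. (Without the fault it would be 1.)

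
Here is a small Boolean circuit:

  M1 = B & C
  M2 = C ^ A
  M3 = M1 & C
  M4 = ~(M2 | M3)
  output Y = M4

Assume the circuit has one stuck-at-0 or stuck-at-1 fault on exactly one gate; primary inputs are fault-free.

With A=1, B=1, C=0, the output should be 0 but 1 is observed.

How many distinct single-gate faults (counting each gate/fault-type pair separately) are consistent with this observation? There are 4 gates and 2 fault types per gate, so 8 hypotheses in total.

2

Fault-free: M1=0, M2=1, M3=0, M4=0 → 0. Observed 1.
  M1 stuck-at-0: output 0 ✗
  M1 stuck-at-1: output 0 ✗
  M2 stuck-at-0: output 1 ✓
  M2 stuck-at-1: output 0 ✗
  M3 stuck-at-0: output 0 ✗
  M3 stuck-at-1: output 0 ✗
  M4 stuck-at-0: output 0 ✗
  M4 stuck-at-1: output 1 ✓
Consistent faults: {M2 stuck-at-0, M4 stuck-at-1} — 2 in all.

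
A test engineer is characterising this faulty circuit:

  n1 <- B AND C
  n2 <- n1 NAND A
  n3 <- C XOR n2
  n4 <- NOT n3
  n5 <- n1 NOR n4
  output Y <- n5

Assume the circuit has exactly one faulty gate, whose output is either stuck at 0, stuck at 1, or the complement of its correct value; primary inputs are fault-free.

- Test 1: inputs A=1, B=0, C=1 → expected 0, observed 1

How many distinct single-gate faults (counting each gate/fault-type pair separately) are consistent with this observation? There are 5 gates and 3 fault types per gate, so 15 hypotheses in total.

8

Fault-free: n1=0, n2=1, n3=0, n4=1, n5=0 → 0. Observed 1.
  n1: none of the 3 fault types match ✗
  n2: stuck-at-0, inverted output ✓; others ✗
  n3: stuck-at-1, inverted output ✓; others ✗
  n4: stuck-at-0, inverted output ✓; others ✗
  n5: stuck-at-1, inverted output ✓; others ✗
Consistent faults: {n2 stuck-at-0, n2 inverted output, n3 stuck-at-1, n3 inverted output, n4 stuck-at-0, n4 inverted output, n5 stuck-at-1, n5 inverted output} — 8 in all.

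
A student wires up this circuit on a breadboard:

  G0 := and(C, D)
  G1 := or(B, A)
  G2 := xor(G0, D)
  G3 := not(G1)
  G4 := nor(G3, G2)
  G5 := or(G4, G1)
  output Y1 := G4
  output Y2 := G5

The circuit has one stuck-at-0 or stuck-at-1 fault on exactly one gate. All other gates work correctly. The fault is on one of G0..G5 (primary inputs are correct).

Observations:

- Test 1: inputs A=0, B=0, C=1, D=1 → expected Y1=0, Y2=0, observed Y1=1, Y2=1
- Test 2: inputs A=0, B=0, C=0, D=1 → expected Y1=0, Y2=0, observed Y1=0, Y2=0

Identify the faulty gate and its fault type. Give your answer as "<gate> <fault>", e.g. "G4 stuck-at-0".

Fault-free values for test 1 (A=0, B=0, C=1, D=1): G0=1, G1=0, G2=0, G3=1, G4=0, G5=0, giving Y1=0, Y2=0. Observed Y1=1, Y2=1.
Test 1: faults giving observed Y1=1, Y2=1 are {G1 stuck-at-1, G3 stuck-at-0, G4 stuck-at-1}.
Test 2 (A=0, B=0, C=0, D=1): fault-free G0=0, G1=0, G2=1, G3=1, G4=0, G5=0 → Y1=0, Y2=0; observed Y1=0, Y2=0. Eliminates G1 stuck-at-1, G4 stuck-at-1.
Only G3 stuck-at-0 is consistent with every test.

G3 stuck-at-0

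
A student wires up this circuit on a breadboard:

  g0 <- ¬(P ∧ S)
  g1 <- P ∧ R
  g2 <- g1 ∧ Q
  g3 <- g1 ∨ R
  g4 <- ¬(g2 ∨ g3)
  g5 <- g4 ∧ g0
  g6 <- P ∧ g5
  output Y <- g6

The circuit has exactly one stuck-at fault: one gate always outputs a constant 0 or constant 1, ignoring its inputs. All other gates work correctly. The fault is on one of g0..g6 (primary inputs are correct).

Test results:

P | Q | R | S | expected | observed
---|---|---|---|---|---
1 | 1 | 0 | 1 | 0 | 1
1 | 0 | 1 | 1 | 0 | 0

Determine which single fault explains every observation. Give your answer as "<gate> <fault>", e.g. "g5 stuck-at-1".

Fault-free values for test 1 (P=1, Q=1, R=0, S=1): g0=0, g1=0, g2=0, g3=0, g4=1, g5=0, g6=0, giving Y=0. Observed 1.
Test 1: faults giving observed 1 are {g0 stuck-at-1, g5 stuck-at-1, g6 stuck-at-1}.
Test 2 (P=1, Q=0, R=1, S=1): fault-free g0=0, g1=1, g2=0, g3=1, g4=0, g5=0, g6=0 → 0; observed 0. Eliminates g5 stuck-at-1, g6 stuck-at-1.
Only g0 stuck-at-1 is consistent with every test.

g0 stuck-at-1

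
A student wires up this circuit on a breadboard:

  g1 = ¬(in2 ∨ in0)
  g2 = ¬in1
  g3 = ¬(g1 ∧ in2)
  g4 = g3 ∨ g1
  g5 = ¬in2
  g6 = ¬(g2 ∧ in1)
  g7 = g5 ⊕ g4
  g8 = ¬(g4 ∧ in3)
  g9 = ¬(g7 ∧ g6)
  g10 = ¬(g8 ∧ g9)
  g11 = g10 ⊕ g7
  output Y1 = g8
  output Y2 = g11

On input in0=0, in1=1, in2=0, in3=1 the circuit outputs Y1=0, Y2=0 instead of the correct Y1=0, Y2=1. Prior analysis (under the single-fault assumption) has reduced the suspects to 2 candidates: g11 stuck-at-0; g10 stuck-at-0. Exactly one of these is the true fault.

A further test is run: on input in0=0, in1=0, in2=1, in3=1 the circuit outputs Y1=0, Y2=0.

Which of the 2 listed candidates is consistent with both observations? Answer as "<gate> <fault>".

Evaluate each candidate on input in0=0, in1=0, in2=1, in3=1:
  g11 stuck-at-0: g1=0, g2=1, g3=1, g4=1, g5=0, g6=1, g7=1, g8=0, g9=0, g10=1, g11=0 [stuck-at-0] → Y1=0, Y2=0 — matches
  g10 stuck-at-0: g1=0, g2=1, g3=1, g4=1, g5=0, g6=1, g7=1, g8=0, g9=0, g10=0 [stuck-at-0], g11=1 → Y1=0, Y2=1 — eliminated
Only g11 stuck-at-0 reproduces the observed Y1=0, Y2=0.

g11 stuck-at-0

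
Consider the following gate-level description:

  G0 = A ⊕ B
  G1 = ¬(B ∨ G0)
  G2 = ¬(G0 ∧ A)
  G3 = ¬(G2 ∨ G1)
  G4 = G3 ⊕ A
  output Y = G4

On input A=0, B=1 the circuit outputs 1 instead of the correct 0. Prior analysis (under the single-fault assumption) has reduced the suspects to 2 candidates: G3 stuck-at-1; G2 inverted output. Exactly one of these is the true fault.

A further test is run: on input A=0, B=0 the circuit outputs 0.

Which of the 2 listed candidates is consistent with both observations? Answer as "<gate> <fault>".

G2 inverted output

Evaluate each candidate on input A=0, B=0:
  G3 stuck-at-1: G0=0, G1=1, G2=1, G3=1 [stuck-at-1], G4=1 → 1 — eliminated
  G2 inverted output: G0=0, G1=1, G2=0 [inverted output], G3=0, G4=0 → 0 — matches
Only G2 inverted output reproduces the observed 0.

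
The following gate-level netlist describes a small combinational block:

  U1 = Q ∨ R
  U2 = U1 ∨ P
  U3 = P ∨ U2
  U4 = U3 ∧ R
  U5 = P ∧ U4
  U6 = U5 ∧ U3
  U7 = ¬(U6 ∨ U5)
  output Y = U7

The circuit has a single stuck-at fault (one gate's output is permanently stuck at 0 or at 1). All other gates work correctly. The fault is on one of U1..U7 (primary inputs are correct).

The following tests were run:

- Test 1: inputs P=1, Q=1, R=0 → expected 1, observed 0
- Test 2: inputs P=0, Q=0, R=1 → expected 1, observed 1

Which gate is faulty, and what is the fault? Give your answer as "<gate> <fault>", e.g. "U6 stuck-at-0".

U4 stuck-at-1

Fault-free values for test 1 (P=1, Q=1, R=0): U1=1, U2=1, U3=1, U4=0, U5=0, U6=0, U7=1, giving Y=1. Observed 0.
Test 1: faults giving observed 0 are {U4 stuck-at-1, U5 stuck-at-1, U6 stuck-at-1, U7 stuck-at-0}.
Test 2 (P=0, Q=0, R=1): fault-free U1=1, U2=1, U3=1, U4=1, U5=0, U6=0, U7=1 → 1; observed 1. Eliminates U5 stuck-at-1, U6 stuck-at-1, U7 stuck-at-0.
Only U4 stuck-at-1 is consistent with every test.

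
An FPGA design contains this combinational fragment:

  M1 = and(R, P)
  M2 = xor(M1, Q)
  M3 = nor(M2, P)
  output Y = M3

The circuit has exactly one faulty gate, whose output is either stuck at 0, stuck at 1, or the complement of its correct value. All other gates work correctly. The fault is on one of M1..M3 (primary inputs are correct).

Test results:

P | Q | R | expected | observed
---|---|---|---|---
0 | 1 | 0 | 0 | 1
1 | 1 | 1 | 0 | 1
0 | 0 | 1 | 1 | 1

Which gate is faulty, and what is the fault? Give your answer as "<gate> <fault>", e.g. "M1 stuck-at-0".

Fault-free values for test 1 (P=0, Q=1, R=0): M1=0, M2=1, M3=0, giving Y=0. Observed 1.
Test 1: faults giving observed 1 are {M1 stuck-at-1, M1 inverted output, M2 stuck-at-0, M2 inverted output, M3 stuck-at-1, M3 inverted output}.
Test 2 (P=1, Q=1, R=1): fault-free M1=1, M2=0, M3=0 → 0; observed 1. Eliminates M1 stuck-at-1, M1 inverted output, M2 stuck-at-0, M2 inverted output.
Test 3 (P=0, Q=0, R=1): fault-free M1=0, M2=0, M3=1 → 1; observed 1. Eliminates M3 inverted output.
Only M3 stuck-at-1 is consistent with every test.

M3 stuck-at-1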